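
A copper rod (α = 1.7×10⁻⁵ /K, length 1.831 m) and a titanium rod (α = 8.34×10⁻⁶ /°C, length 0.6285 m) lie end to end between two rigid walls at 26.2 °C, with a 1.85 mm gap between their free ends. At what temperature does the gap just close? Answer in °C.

T = 77.1 °C

α₁L₁ = 3.1127×10⁻⁵ m/K, α₂L₂ = 5.24169×10⁻⁶ m/K → total 3.636869×10⁻⁵ m/K
ΔT = g/(α₁L₁+α₂L₂) = 1.85×10⁻³ / 3.636869×10⁻⁵ = 50.868 K
T = 26.2 + 50.868 = 77.068 °C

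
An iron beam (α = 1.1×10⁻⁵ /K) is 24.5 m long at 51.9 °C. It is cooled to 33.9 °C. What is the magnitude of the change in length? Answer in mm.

ΔL = 4.85 mm

|ΔT| = |33.9 − 51.9| = 18.0 K
ΔL = αL₀ΔT = (1.1×10⁻⁵)(24.5)(18.0) = 4.85×10⁻³ m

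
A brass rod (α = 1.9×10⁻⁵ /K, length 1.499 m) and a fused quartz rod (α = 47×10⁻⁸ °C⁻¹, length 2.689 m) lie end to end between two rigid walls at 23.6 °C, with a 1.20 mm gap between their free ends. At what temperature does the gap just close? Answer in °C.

T = 63.9 °C

Gap closes when ΔL₁ + ΔL₂ = 1.20 mm = 1.20×10⁻³ m
(α₁L₁ + α₂L₂)ΔT = g
α₁L₁ + α₂L₂ = 1.9×10⁻⁵×1.499 + 47×10⁻⁸×2.689 = 2.974483×10⁻⁵ m/K
ΔT = 1.20×10⁻³ / 2.974483×10⁻⁵ = 40.343 K
T = 23.6 + 40.343 = 63.943 °C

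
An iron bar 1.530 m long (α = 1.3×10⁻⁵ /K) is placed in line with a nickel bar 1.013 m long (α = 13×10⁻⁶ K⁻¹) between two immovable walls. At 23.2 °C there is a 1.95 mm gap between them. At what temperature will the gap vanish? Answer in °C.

Gap closes when ΔL₁ + ΔL₂ = 1.95 mm = 1.95×10⁻³ m
(α₁L₁ + α₂L₂)ΔT = g
α₁L₁ + α₂L₂ = 1.3×10⁻⁵×1.530 + 13×10⁻⁶×1.013 = 3.3059×10⁻⁵ m/K
ΔT = 1.95×10⁻³ / 3.3059×10⁻⁵ = 58.985 K
T = 23.2 + 58.985 = 82.185 °C

T = 82.2 °C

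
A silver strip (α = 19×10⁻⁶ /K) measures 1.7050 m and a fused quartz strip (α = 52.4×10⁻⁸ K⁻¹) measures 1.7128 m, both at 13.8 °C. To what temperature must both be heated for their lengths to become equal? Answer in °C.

T = 261.4 °C

L₁(1 + α₁ΔT) = L₂(1 + α₂ΔT) ⇒ ΔT = (L₂ − L₁)/(α₁L₁ − α₂L₂)
L₂ − L₁ = 1.7128 − 1.7050 = 7.80×10⁻³ m
α₁L₁ − α₂L₂ = 19×10⁻⁶×1.7050 − 52.4×10⁻⁸×1.7128 = 3.14974928×10⁻⁵ m/K
ΔT = 7.80×10⁻³ / 3.14974928×10⁻⁵ = 247.639 K
T = 13.8 + 247.639 = 261.439 °C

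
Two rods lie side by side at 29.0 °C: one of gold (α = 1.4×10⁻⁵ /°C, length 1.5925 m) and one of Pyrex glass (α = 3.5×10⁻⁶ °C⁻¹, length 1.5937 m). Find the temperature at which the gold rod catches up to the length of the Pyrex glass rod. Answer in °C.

T = 100.8 °C

Equal length when α₁L₁ΔT − α₂L₂ΔT = L₂ − L₁ = 1.20×10⁻³ m
α₁L₁ = 2.2295×10⁻⁵, α₂L₂ = 5.57795×10⁻⁶ → Δ(αL) = 1.671705×10⁻⁵ m/K
ΔT = 1.20×10⁻³ / 1.671705×10⁻⁵ = 71.783 K, so T = 29.0 + 71.783 = 100.783 °C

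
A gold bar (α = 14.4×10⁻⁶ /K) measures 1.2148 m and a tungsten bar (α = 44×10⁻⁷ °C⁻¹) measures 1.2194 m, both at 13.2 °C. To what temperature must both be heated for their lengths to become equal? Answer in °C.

T = 392.5 °C

Equal length when α₁L₁ΔT − α₂L₂ΔT = L₂ − L₁ = 4.60×10⁻³ m
α₁L₁ = 1.749312×10⁻⁵, α₂L₂ = 5.36536×10⁻⁶ → Δ(αL) = 1.212776×10⁻⁵ m/K
ΔT = 4.60×10⁻³ / 1.212776×10⁻⁵ = 379.295 K, so T = 13.2 + 379.295 = 392.495 °C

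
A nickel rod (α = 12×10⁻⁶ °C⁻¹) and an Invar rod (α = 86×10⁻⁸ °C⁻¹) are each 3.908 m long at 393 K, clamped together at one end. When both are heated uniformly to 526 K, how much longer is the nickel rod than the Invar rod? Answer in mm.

5.79 mm

ΔT = 133 K
nickel: ΔL = 12×10⁻⁶ × 3.908 m × 133 = 6.2372×10⁻³ m = 6.2372 mm
Invar: ΔL = 86×10⁻⁸ × 3.908 m × 133 = 4.4700×10⁻⁴ m = 0.44700 mm
difference = 6.2372 − 0.44700 = 5.7902 mm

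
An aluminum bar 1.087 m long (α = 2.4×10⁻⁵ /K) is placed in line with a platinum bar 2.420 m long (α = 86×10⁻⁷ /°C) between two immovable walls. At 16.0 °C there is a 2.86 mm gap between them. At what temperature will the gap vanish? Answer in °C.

Gap closes when ΔL₁ + ΔL₂ = 2.86 mm = 2.86×10⁻³ m
(α₁L₁ + α₂L₂)ΔT = g
α₁L₁ + α₂L₂ = 2.4×10⁻⁵×1.087 + 86×10⁻⁷×2.420 = 4.69×10⁻⁵ m/K
ΔT = 2.86×10⁻³ / 4.69×10⁻⁵ = 60.981 K
T = 16.0 + 60.981 = 76.981 °C

T = 77.0 °C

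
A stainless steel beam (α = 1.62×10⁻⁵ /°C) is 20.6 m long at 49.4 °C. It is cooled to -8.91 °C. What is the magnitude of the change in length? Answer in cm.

|ΔT| = |-8.91 − 49.4| = 58.31 K
ΔL = αL₀ΔT = (1.62×10⁻⁵)(20.6)(58.31) = 1.95×10⁻² m

ΔL = 1.95 cm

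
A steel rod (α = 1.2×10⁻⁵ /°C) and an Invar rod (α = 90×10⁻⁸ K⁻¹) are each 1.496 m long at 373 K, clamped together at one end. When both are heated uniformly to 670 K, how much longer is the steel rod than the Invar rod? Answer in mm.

ΔT = 297 K
steel: ΔL = 1.2×10⁻⁵ × 1.496 m × 297 = 5.3317×10⁻³ m = 5.3317 mm
Invar: ΔL = 90×10⁻⁸ × 1.496 m × 297 = 3.9988×10⁻⁴ m = 0.39988 mm
difference = 5.3317 − 0.39988 = 4.93182 mm

4.93 mm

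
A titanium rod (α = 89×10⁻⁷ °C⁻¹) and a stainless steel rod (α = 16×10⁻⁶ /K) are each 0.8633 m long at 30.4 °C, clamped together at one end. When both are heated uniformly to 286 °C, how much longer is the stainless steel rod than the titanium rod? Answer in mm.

1.57 mm

ΔT = 255.6 K
titanium: ΔL = 89×10⁻⁷ × 0.8633 m × 255.6 = 1.9639×10⁻³ m = 1.9639 mm
stainless steel: ΔL = 16×10⁻⁶ × 0.8633 m × 255.6 = 3.5306×10⁻³ m = 3.5306 mm
difference = 3.5306 − 1.9639 = 1.5667 mm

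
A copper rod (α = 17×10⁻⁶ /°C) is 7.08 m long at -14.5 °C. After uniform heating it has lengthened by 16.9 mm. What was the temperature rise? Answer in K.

ΔT = 140 K

ΔL = αL₀ΔT ⇒ ΔT = ΔL / (αL₀)
ΔT = 16.9×10⁻³ m / (17×10⁻⁶ × 7.08 m) = 140.41 K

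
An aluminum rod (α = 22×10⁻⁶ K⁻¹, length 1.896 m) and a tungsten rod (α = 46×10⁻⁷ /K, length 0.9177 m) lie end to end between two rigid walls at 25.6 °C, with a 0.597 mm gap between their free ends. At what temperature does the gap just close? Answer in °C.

Gap closes when ΔL₁ + ΔL₂ = 0.597 mm = 5.97×10⁻⁴ m
(α₁L₁ + α₂L₂)ΔT = g
α₁L₁ + α₂L₂ = 22×10⁻⁶×1.896 + 46×10⁻⁷×0.9177 = 4.593342×10⁻⁵ m/K
ΔT = 5.97×10⁻⁴ / 4.593342×10⁻⁵ = 12.997 K
T = 25.6 + 12.997 = 38.597 °C

T = 38.6 °C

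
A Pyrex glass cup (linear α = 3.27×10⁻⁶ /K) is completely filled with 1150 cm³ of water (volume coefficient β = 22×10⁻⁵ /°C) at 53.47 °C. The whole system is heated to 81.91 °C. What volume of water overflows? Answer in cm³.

The cup also expands: β_container ≈ 3α = 9.81×10⁻⁶ /K
Net overflow = V₀(β_liq − 3α_cont)ΔT
β − 3α = 2.20×10⁻⁴ − 9.81×10⁻⁶ = 2.1019×10⁻⁴ /K; ΔT = 28.44 K
ΔV = 1150 × 2.1019×10⁻⁴ × 28.44 = 6.87 cm³

6.87 cm³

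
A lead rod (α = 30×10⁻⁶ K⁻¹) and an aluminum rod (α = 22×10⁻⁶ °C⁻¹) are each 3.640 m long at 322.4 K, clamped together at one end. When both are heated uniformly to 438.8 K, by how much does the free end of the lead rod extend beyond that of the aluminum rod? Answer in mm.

3.39 mm

ΔT = 116.4 K
lead: ΔL = 30×10⁻⁶ × 3.640 m × 116.4 = 1.2711×10⁻² m = 12.711 mm
aluminum: ΔL = 22×10⁻⁶ × 3.640 m × 116.4 = 9.3213×10⁻³ m = 9.3213 mm
difference = 12.711 − 9.3213 = 3.3897 mm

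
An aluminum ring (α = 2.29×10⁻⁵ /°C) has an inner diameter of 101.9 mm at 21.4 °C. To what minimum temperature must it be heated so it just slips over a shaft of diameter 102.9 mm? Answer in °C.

Required Δd = 102.9 − 101.9 = 1.0 mm
Δd = αd₀ΔT ⇒ ΔT = Δd/(αd₀) = 1.0 / (2.29×10⁻⁵ × 101.9) = 428.54 K
T_min = 21.4 + 428.54 = 449.94 °C

T = 450 °C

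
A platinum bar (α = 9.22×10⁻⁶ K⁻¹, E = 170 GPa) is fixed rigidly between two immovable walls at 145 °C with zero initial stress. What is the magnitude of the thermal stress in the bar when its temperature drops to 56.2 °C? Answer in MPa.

σ = 139 MPa

Fully constrained: the free strain ε = αΔT is blocked, so σ = Eε = EαΔT.
|ΔT| = 88.8 K
σ = 170×10⁹ × 9.22×10⁻⁶ × 88.8 = 1.39×10⁸ Pa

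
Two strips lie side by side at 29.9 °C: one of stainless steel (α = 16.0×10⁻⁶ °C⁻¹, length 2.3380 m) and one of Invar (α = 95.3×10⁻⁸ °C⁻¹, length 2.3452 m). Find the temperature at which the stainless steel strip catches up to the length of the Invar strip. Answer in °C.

L₁(1 + α₁ΔT) = L₂(1 + α₂ΔT) ⇒ ΔT = (L₂ − L₁)/(α₁L₁ − α₂L₂)
L₂ − L₁ = 2.3452 − 2.3380 = 7.20×10⁻³ m
α₁L₁ − α₂L₂ = 16.0×10⁻⁶×2.3380 − 95.3×10⁻⁸×2.3452 = 3.51730244×10⁻⁵ m/K
ΔT = 7.20×10⁻³ / 3.51730244×10⁻⁵ = 204.702 K
T = 29.9 + 204.702 = 234.602 °C

T = 234.6 °C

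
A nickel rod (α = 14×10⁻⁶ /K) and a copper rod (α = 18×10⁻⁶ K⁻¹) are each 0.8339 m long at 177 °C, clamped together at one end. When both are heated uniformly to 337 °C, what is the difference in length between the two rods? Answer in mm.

ΔT = 160 K
nickel: ΔL = 14×10⁻⁶ × 0.8339 m × 160 = 1.8679×10⁻³ m = 1.8679 mm
copper: ΔL = 18×10⁻⁶ × 0.8339 m × 160 = 2.4016×10⁻³ m = 2.4016 mm
difference = 2.4016 − 1.8679 = 0.5337 mm

0.534 mm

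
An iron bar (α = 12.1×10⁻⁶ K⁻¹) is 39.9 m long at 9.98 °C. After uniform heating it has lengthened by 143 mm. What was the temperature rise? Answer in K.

ΔT = 296 K

ΔL = αL₀ΔT ⇒ ΔT = ΔL / (αL₀)
ΔT = 143×10⁻³ m / (12.1×10⁻⁶ × 39.9 m) = 296.20 K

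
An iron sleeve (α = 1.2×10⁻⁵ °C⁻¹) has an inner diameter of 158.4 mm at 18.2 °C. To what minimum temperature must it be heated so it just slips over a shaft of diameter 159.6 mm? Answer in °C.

T = 650 °C

Required Δd = 159.6 − 158.4 = 1.2 mm
Δd = αd₀ΔT ⇒ ΔT = Δd/(αd₀) = 1.2 / (1.2×10⁻⁵ × 158.4) = 631.31 K
T_min = 18.2 + 631.31 = 649.51 °C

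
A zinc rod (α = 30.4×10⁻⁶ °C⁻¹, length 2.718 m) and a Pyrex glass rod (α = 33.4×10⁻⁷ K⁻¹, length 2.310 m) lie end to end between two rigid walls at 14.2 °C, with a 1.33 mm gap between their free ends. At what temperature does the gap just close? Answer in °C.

T = 28.9 °C

Gap closes when ΔL₁ + ΔL₂ = 1.33 mm = 1.33×10⁻³ m
(α₁L₁ + α₂L₂)ΔT = g
α₁L₁ + α₂L₂ = 30.4×10⁻⁶×2.718 + 33.4×10⁻⁷×2.310 = 9.03426×10⁻⁵ m/K
ΔT = 1.33×10⁻³ / 9.03426×10⁻⁵ = 14.722 K
T = 14.2 + 14.722 = 28.922 °C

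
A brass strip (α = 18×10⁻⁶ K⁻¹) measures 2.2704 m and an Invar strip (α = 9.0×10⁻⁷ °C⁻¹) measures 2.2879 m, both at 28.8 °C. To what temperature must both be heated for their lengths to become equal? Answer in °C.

T = 479.7 °C

Equal length when α₁L₁ΔT − α₂L₂ΔT = L₂ − L₁ = 1.75×10⁻² m
α₁L₁ = 4.08672×10⁻⁵, α₂L₂ = 2.05911×10⁻⁶ → Δ(αL) = 3.880809×10⁻⁵ m/K
ΔT = 1.75×10⁻² / 3.880809×10⁻⁵ = 450.937 K, so T = 28.8 + 450.937 = 479.737 °C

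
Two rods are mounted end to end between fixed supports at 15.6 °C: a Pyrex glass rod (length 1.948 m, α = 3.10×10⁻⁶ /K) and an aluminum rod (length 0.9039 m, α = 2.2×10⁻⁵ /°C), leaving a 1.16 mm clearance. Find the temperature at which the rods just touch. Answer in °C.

α₁L₁ = 6.0388×10⁻⁶ m/K, α₂L₂ = 1.98858×10⁻⁵ m/K → total 2.59246×10⁻⁵ m/K
ΔT = g/(α₁L₁+α₂L₂) = 1.16×10⁻³ / 2.59246×10⁻⁵ = 44.745 K
T = 15.6 + 44.745 = 60.345 °C

T = 60.3 °C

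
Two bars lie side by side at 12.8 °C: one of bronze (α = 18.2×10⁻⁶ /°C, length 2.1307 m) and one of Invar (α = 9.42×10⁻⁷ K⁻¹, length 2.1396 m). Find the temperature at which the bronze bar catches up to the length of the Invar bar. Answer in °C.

L₁(1 + α₁ΔT) = L₂(1 + α₂ΔT) ⇒ ΔT = (L₂ − L₁)/(α₁L₁ − α₂L₂)
L₂ − L₁ = 2.1396 − 2.1307 = 8.90×10⁻³ m
α₁L₁ − α₂L₂ = 18.2×10⁻⁶×2.1307 − 9.42×10⁻⁷×2.1396 = 3.67632368×10⁻⁵ m/K
ΔT = 8.90×10⁻³ / 3.67632368×10⁻⁵ = 242.090 K
T = 12.8 + 242.090 = 254.890 °C

T = 254.9 °C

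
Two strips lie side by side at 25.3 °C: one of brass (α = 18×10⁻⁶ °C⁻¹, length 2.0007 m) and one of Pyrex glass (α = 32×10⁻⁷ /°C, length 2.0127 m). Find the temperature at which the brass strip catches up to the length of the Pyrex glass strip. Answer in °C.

T = 431.1 °C

L₁(1 + α₁ΔT) = L₂(1 + α₂ΔT) ⇒ ΔT = (L₂ − L₁)/(α₁L₁ − α₂L₂)
L₂ − L₁ = 2.0127 − 2.0007 = 1.20×10⁻² m
α₁L₁ − α₂L₂ = 18×10⁻⁶×2.0007 − 32×10⁻⁷×2.0127 = 2.957196×10⁻⁵ m/K
ΔT = 1.20×10⁻² / 2.957196×10⁻⁵ = 405.790 K
T = 25.3 + 405.790 = 431.090 °C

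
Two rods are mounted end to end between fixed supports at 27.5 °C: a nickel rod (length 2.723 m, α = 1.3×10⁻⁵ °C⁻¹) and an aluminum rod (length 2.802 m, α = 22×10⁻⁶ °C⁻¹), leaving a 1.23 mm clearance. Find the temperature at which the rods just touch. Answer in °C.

α₁L₁ = 3.5399×10⁻⁵ m/K, α₂L₂ = 6.1644×10⁻⁵ m/K → total 9.7043×10⁻⁵ m/K
ΔT = g/(α₁L₁+α₂L₂) = 1.23×10⁻³ / 9.7043×10⁻⁵ = 12.675 K
T = 27.5 + 12.675 = 40.175 °C

T = 40.2 °C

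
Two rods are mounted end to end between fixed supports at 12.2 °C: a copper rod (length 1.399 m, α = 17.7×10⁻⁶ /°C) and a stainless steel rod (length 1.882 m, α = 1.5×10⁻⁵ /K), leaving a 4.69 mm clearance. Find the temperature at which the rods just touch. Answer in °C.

T = 101 °C

α₁L₁ = 2.47623×10⁻⁵ m/K, α₂L₂ = 2.823×10⁻⁵ m/K → total 5.29923×10⁻⁵ m/K
ΔT = g/(α₁L₁+α₂L₂) = 4.69×10⁻³ / 5.29923×10⁻⁵ = 88.50 K
T = 12.2 + 88.50 = 100.70 °C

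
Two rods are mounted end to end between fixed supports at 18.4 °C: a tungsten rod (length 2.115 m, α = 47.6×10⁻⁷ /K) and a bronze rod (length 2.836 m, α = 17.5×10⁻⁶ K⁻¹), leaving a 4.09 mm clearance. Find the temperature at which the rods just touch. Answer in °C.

Gap closes when ΔL₁ + ΔL₂ = 4.09 mm = 4.09×10⁻³ m
(α₁L₁ + α₂L₂)ΔT = g
α₁L₁ + α₂L₂ = 47.6×10⁻⁷×2.115 + 17.5×10⁻⁶×2.836 = 5.96974×10⁻⁵ m/K
ΔT = 4.09×10⁻³ / 5.96974×10⁻⁵ = 68.512 K
T = 18.4 + 68.512 = 86.912 °C

T = 86.9 °C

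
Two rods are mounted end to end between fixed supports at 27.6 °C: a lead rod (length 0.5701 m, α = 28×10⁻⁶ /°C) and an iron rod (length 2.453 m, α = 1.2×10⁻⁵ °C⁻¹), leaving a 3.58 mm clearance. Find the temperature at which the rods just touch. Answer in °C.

T = 106 °C

α₁L₁ = 1.59628×10⁻⁵ m/K, α₂L₂ = 2.9436×10⁻⁵ m/K → total 4.53988×10⁻⁵ m/K
ΔT = g/(α₁L₁+α₂L₂) = 3.58×10⁻³ / 4.53988×10⁻⁵ = 78.86 K
T = 27.6 + 78.86 = 106.46 °C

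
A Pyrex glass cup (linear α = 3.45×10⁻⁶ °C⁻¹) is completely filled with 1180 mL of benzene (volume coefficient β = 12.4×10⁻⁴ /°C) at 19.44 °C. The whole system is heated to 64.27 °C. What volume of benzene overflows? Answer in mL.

The cup also expands: β_container ≈ 3α = 1.035×10⁻⁵ /K
Net overflow = V₀(β_liq − 3α_cont)ΔT
β − 3α = 1.24×10⁻³ − 1.035×10⁻⁵ = 1.22965×10⁻³ /K; ΔT = 44.83 K
ΔV = 1180 × 1.22965×10⁻³ × 44.83 = 65.0 mL

65.0 mL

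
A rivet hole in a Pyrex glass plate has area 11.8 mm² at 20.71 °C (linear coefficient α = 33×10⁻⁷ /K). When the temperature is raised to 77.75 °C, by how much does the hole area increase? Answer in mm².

Area coefficient ≈ 2α; |ΔT| = 57.04 K
ΔA = 2αA₀ΔT = 2(33×10⁻⁷)(11.8)(57.04) = 4.44×10⁻³ mm²

ΔA = 0.00444 mm²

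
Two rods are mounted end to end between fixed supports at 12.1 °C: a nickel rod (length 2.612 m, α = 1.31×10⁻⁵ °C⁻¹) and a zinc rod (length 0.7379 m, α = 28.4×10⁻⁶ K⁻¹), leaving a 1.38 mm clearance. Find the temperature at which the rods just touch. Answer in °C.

T = 37.1 °C

α₁L₁ = 3.42172×10⁻⁵ m/K, α₂L₂ = 2.095636×10⁻⁵ m/K → total 5.517356×10⁻⁵ m/K
ΔT = g/(α₁L₁+α₂L₂) = 1.38×10⁻³ / 5.517356×10⁻⁵ = 25.012 K
T = 12.1 + 25.012 = 37.112 °C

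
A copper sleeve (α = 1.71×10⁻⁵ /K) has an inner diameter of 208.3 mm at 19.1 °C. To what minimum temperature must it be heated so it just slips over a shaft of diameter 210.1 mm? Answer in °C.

Required Δd = 210.1 − 208.3 = 1.8 mm
Δd = αd₀ΔT ⇒ ΔT = Δd/(αd₀) = 1.8 / (1.71×10⁻⁵ × 208.3) = 505.34 K
T_min = 19.1 + 505.34 = 524.44 °C

T = 524 °C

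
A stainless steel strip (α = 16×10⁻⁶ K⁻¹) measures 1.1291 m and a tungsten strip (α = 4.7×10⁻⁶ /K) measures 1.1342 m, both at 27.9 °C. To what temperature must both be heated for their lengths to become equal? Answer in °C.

T = 428.4 °C

Equal length when α₁L₁ΔT − α₂L₂ΔT = L₂ − L₁ = 5.10×10⁻³ m
α₁L₁ = 1.80656×10⁻⁵, α₂L₂ = 5.33074×10⁻⁶ → Δ(αL) = 1.273486×10⁻⁵ m/K
ΔT = 5.10×10⁻³ / 1.273486×10⁻⁵ = 400.476 K, so T = 27.9 + 400.476 = 428.376 °C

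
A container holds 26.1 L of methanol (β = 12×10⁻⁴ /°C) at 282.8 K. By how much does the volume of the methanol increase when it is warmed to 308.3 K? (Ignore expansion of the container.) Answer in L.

ΔV = 0.799 L

|ΔT| = |308.3 − 282.8| = 25.5 K
ΔV = βV₀ΔT = (12×10⁻⁴)(26.1)(25.5) = 0.799 L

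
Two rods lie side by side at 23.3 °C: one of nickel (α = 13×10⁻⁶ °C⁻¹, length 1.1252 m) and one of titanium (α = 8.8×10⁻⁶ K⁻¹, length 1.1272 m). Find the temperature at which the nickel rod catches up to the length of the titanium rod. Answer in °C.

Equal length when α₁L₁ΔT − α₂L₂ΔT = L₂ − L₁ = 2.00×10⁻³ m
α₁L₁ = 1.46276×10⁻⁵, α₂L₂ = 9.91936×10⁻⁶ → Δ(αL) = 4.70824×10⁻⁶ m/K
ΔT = 2.00×10⁻³ / 4.70824×10⁻⁶ = 424.787 K, so T = 23.3 + 424.787 = 448.087 °C

T = 448.1 °C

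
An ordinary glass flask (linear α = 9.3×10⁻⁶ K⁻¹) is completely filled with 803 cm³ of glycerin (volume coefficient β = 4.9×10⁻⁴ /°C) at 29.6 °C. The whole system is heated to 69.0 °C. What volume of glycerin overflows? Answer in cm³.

The flask also expands: β_container ≈ 3α = 2.79×10⁻⁵ /K
Net overflow = V₀(β_liq − 3α_cont)ΔT
β − 3α = 4.90×10⁻⁴ − 2.79×10⁻⁵ = 4.621×10⁻⁴ /K; ΔT = 39.4 K
ΔV = 803 × 4.621×10⁻⁴ × 39.4 = 14.6 cm³

14.6 cm³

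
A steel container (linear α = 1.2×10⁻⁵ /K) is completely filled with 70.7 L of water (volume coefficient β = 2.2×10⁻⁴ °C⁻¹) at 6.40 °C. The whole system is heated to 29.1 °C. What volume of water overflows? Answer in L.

0.295 L

The container also expands: β_container ≈ 3α = 3.6×10⁻⁵ /K
Net overflow = V₀(β_liq − 3α_cont)ΔT
β − 3α = 2.20×10⁻⁴ − 3.6×10⁻⁵ = 1.84×10⁻⁴ /K; ΔT = 22.70 K
ΔV = 70.7 × 1.84×10⁻⁴ × 22.70 = 0.295 L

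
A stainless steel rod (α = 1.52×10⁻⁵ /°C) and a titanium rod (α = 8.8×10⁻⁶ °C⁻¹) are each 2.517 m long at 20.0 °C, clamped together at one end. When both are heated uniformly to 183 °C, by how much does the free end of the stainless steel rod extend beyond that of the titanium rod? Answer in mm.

ΔT = 163.0 K
stainless steel: ΔL = 1.52×10⁻⁵ × 2.517 m × 163.0 = 6.2361×10⁻³ m = 6.2361 mm
titanium: ΔL = 8.8×10⁻⁶ × 2.517 m × 163.0 = 3.6104×10⁻³ m = 3.6104 mm
difference = 6.2361 − 3.6104 = 2.6257 mm

2.63 mm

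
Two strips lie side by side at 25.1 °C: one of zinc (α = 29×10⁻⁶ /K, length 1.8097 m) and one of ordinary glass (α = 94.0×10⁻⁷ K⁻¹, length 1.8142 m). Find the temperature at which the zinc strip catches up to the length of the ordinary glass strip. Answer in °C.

Equal length when α₁L₁ΔT − α₂L₂ΔT = L₂ − L₁ = 4.50×10⁻³ m
α₁L₁ = 5.24813×10⁻⁵, α₂L₂ = 1.705348×10⁻⁵ → Δ(αL) = 3.542782×10⁻⁵ m/K
ΔT = 4.50×10⁻³ / 3.542782×10⁻⁵ = 127.019 K, so T = 25.1 + 127.019 = 152.119 °C

T = 152.1 °C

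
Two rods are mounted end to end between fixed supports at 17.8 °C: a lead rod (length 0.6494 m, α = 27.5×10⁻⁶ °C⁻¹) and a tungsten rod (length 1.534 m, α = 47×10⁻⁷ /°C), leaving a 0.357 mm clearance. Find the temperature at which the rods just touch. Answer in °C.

T = 32.0 °C

Gap closes when ΔL₁ + ΔL₂ = 0.357 mm = 3.57×10⁻⁴ m
(α₁L₁ + α₂L₂)ΔT = g
α₁L₁ + α₂L₂ = 27.5×10⁻⁶×0.6494 + 47×10⁻⁷×1.534 = 2.50683×10⁻⁵ m/K
ΔT = 3.57×10⁻⁴ / 2.50683×10⁻⁵ = 14.241 K
T = 17.8 + 14.241 = 32.041 °C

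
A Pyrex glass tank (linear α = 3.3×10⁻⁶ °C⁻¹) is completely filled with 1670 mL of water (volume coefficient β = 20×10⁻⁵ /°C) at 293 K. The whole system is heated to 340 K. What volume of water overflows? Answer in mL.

The tank also expands: β_container ≈ 3α = 9.9×10⁻⁶ /K
Net overflow = V₀(β_liq − 3α_cont)ΔT
β − 3α = 2.00×10⁻⁴ − 9.9×10⁻⁶ = 1.901×10⁻⁴ /K; ΔT = 47 K
ΔV = 1670 × 1.901×10⁻⁴ × 47 = 14.9 mL

14.9 mL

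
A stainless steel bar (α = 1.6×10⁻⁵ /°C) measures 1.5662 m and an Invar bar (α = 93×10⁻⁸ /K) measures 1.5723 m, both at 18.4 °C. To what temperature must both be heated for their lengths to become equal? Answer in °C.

L₁(1 + α₁ΔT) = L₂(1 + α₂ΔT) ⇒ ΔT = (L₂ − L₁)/(α₁L₁ − α₂L₂)
L₂ − L₁ = 1.5723 − 1.5662 = 6.10×10⁻³ m
α₁L₁ − α₂L₂ = 1.6×10⁻⁵×1.5662 − 93×10⁻⁸×1.5723 = 2.3596961×10⁻⁵ m/K
ΔT = 6.10×10⁻³ / 2.3596961×10⁻⁵ = 258.508 K
T = 18.4 + 258.508 = 276.908 °C

T = 276.9 °C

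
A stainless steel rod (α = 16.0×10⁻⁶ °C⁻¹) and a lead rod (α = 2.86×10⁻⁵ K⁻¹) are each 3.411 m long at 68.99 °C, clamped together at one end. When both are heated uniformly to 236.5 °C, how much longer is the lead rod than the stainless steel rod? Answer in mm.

7.20 mm

ΔT = 167.51 K
stainless steel: ΔL = 16.0×10⁻⁶ × 3.411 m × 167.51 = 9.1420×10⁻³ m = 9.1420 mm
lead: ΔL = 2.86×10⁻⁵ × 3.411 m × 167.51 = 1.6341×10⁻² m = 16.341 mm
difference = 16.341 − 9.1420 = 7.199 mm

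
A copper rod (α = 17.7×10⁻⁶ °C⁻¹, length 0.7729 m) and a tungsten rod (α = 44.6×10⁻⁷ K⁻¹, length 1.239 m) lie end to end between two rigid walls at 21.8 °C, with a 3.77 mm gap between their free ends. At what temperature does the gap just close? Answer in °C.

Gap closes when ΔL₁ + ΔL₂ = 3.77 mm = 3.77×10⁻³ m
(α₁L₁ + α₂L₂)ΔT = g
α₁L₁ + α₂L₂ = 17.7×10⁻⁶×0.7729 + 44.6×10⁻⁷×1.239 = 1.920627×10⁻⁵ m/K
ΔT = 3.77×10⁻³ / 1.920627×10⁻⁵ = 196.29 K
T = 21.8 + 196.29 = 218.09 °C

T = 218 °C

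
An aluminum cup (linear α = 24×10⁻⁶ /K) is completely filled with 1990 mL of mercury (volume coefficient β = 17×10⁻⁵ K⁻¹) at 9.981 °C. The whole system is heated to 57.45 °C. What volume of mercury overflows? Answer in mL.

9.26 mL

The cup also expands: β_container ≈ 3α = 7.2×10⁻⁵ /K
Net overflow = V₀(β_liq − 3α_cont)ΔT
β − 3α = 1.70×10⁻⁴ − 7.2×10⁻⁵ = 9.80×10⁻⁵ /K; ΔT = 47.469 K
ΔV = 1990 × 9.80×10⁻⁵ × 47.469 = 9.26 mL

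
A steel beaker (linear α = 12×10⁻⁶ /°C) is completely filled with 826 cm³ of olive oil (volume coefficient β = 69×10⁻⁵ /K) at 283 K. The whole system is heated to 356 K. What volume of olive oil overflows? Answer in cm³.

The beaker also expands: β_container ≈ 3α = 3.6×10⁻⁵ /K
Net overflow = V₀(β_liq − 3α_cont)ΔT
β − 3α = 6.90×10⁻⁴ − 3.6×10⁻⁵ = 6.54×10⁻⁴ /K; ΔT = 73 K
ΔV = 826 × 6.54×10⁻⁴ × 73 = 39.4 cm³

39.4 cm³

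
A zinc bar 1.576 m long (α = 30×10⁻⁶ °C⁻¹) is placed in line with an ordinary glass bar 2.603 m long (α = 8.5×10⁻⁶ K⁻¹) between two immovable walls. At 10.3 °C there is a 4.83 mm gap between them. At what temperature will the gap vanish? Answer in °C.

T = 79.9 °C

Gap closes when ΔL₁ + ΔL₂ = 4.83 mm = 4.83×10⁻³ m
(α₁L₁ + α₂L₂)ΔT = g
α₁L₁ + α₂L₂ = 30×10⁻⁶×1.576 + 8.5×10⁻⁶×2.603 = 6.94055×10⁻⁵ m/K
ΔT = 4.83×10⁻³ / 6.94055×10⁻⁵ = 69.591 K
T = 10.3 + 69.591 = 79.891 °C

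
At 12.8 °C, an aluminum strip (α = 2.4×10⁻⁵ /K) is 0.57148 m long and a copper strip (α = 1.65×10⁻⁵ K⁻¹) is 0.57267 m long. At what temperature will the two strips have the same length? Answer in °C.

T = 291.7 °C

L₁(1 + α₁ΔT) = L₂(1 + α₂ΔT) ⇒ ΔT = (L₂ − L₁)/(α₁L₁ − α₂L₂)
L₂ − L₁ = 0.57267 − 0.57148 = 1.19×10⁻³ m
α₁L₁ − α₂L₂ = 2.4×10⁻⁵×0.57148 − 1.65×10⁻⁵×0.57267 = 4.266465×10⁻⁶ m/K
ΔT = 1.19×10⁻³ / 4.266465×10⁻⁶ = 278.919 K
T = 12.8 + 278.919 = 291.719 °C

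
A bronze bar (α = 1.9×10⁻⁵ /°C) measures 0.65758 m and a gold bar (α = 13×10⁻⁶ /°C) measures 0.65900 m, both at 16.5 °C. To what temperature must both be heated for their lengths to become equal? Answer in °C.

Equal length when α₁L₁ΔT − α₂L₂ΔT = L₂ − L₁ = 1.42×10⁻³ m
α₁L₁ = 1.249402×10⁻⁵, α₂L₂ = 8.567×10⁻⁶ → Δ(αL) = 3.92702×10⁻⁶ m/K
ΔT = 1.42×10⁻³ / 3.92702×10⁻⁶ = 361.597 K, so T = 16.5 + 361.597 = 378.097 °C

T = 378.1 °C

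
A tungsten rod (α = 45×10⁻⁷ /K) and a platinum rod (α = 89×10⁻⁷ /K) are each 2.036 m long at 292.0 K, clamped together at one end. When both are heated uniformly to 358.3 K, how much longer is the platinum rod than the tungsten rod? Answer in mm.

ΔT = 66.3 K
tungsten: ΔL = 45×10⁻⁷ × 2.036 m × 66.3 = 6.0744×10⁻⁴ m = 0.60744 mm
platinum: ΔL = 89×10⁻⁷ × 2.036 m × 66.3 = 1.2014×10⁻³ m = 1.2014 mm
difference = 1.2014 − 0.60744 = 0.59396 mm

0.594 mm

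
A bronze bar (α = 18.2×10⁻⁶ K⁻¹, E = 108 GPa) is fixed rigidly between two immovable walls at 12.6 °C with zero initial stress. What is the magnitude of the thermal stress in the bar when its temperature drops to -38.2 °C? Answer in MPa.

σ = 99.9 MPa

Fully constrained: the free strain ε = αΔT is blocked, so σ = Eε = EαΔT.
|ΔT| = 50.8 K
σ = 108×10⁹ × 18.2×10⁻⁶ × 50.8 = 9.99×10⁷ Pa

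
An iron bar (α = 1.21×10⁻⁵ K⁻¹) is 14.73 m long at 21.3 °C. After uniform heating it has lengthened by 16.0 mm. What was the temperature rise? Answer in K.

ΔT = 89.8 K

ΔL = αL₀ΔT ⇒ ΔT = ΔL / (αL₀)
ΔT = 16.0×10⁻³ m / (1.21×10⁻⁵ × 14.73 m) = 89.770 K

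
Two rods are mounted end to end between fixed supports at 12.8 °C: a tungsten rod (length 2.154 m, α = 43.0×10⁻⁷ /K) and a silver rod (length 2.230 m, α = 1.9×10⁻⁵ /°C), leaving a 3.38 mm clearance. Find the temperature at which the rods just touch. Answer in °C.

α₁L₁ = 9.2622×10⁻⁶ m/K, α₂L₂ = 4.237×10⁻⁵ m/K → total 5.16322×10⁻⁵ m/K
ΔT = g/(α₁L₁+α₂L₂) = 3.38×10⁻³ / 5.16322×10⁻⁵ = 65.463 K
T = 12.8 + 65.463 = 78.263 °C

T = 78.3 °C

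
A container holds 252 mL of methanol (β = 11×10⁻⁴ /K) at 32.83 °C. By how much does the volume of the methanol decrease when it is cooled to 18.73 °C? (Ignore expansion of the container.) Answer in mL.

ΔV = 3.91 mL

|ΔT| = |18.73 − 32.83| = 14.10 K
ΔV = βV₀ΔT = (11×10⁻⁴)(252)(14.10) = 3.91 mL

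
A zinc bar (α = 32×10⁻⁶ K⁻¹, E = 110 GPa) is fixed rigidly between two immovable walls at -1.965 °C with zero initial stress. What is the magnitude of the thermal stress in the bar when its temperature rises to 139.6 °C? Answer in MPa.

Fully constrained: the free strain ε = αΔT is blocked, so σ = Eε = EαΔT.
|ΔT| = 141.565 K
σ = 110×10⁹ × 32×10⁻⁶ × 141.565 = 4.98×10⁸ Pa

σ = 498 MPa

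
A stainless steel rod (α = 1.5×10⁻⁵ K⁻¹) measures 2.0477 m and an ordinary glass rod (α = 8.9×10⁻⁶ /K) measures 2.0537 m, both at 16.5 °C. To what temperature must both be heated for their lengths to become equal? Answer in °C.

T = 498.9 °C

Equal length when α₁L₁ΔT − α₂L₂ΔT = L₂ − L₁ = 6.00×10⁻³ m
α₁L₁ = 3.07155×10⁻⁵, α₂L₂ = 1.827793×10⁻⁵ → Δ(αL) = 1.243757×10⁻⁵ m/K
ΔT = 6.00×10⁻³ / 1.243757×10⁻⁵ = 482.409 K, so T = 16.5 + 482.409 = 498.909 °C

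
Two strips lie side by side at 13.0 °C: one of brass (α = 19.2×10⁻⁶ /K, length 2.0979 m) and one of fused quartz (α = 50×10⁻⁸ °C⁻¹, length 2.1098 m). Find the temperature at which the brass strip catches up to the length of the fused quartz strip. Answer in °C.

T = 316.4 °C

Equal length when α₁L₁ΔT − α₂L₂ΔT = L₂ − L₁ = 1.19×10⁻² m
α₁L₁ = 4.027968×10⁻⁵, α₂L₂ = 1.0549×10⁻⁶ → Δ(αL) = 3.922478×10⁻⁵ m/K
ΔT = 1.19×10⁻² / 3.922478×10⁻⁵ = 303.380 K, so T = 13.0 + 303.380 = 316.380 °C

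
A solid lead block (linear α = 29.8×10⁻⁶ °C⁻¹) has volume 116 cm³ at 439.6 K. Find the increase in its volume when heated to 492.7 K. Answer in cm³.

ΔV = 0.551 cm³

Isotropic solid: β ≈ 3α = 8.9×10⁻⁵ /K; ΔT = 53.1 K
ΔV = 3αV₀ΔT = 3(29.8×10⁻⁶)(116)(53.1) = 0.551 cm³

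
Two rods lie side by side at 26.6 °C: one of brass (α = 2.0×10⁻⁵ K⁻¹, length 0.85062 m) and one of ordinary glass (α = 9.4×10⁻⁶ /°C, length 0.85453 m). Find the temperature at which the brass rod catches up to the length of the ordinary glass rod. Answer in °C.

L₁(1 + α₁ΔT) = L₂(1 + α₂ΔT) ⇒ ΔT = (L₂ − L₁)/(α₁L₁ − α₂L₂)
L₂ − L₁ = 0.85453 − 0.85062 = 3.91×10⁻³ m
α₁L₁ − α₂L₂ = 2.0×10⁻⁵×0.85062 − 9.4×10⁻⁶×0.85453 = 8.979818×10⁻⁶ m/K
ΔT = 3.91×10⁻³ / 8.979818×10⁻⁶ = 435.421 K
T = 26.6 + 435.421 = 462.021 °C

T = 462.0 °C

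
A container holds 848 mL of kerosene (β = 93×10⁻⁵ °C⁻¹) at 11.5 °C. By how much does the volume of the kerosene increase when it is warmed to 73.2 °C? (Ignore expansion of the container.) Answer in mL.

|ΔT| = |73.2 − 11.5| = 61.7 K
ΔV = βV₀ΔT = (93×10⁻⁵)(848)(61.7) = 48.7 mL

ΔV = 48.7 mL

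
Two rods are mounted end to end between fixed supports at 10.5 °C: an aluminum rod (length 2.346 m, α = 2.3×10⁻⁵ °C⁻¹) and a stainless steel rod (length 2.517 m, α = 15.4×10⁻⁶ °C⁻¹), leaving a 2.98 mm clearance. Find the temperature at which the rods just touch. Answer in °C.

T = 42.6 °C

α₁L₁ = 5.3958×10⁻⁵ m/K, α₂L₂ = 3.87618×10⁻⁵ m/K → total 9.27198×10⁻⁵ m/K
ΔT = g/(α₁L₁+α₂L₂) = 2.98×10⁻³ / 9.27198×10⁻⁵ = 32.140 K
T = 10.5 + 32.140 = 42.640 °C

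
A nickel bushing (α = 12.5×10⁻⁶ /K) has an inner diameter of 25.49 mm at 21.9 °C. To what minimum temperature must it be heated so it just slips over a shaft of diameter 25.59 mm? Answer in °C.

T = 336 °C

Required Δd = 25.59 − 25.49 = 0.10 mm
Δd = αd₀ΔT ⇒ ΔT = Δd/(αd₀) = 0.10 / (12.5×10⁻⁶ × 25.49) = 313.85 K
T_min = 21.9 + 313.85 = 335.75 °C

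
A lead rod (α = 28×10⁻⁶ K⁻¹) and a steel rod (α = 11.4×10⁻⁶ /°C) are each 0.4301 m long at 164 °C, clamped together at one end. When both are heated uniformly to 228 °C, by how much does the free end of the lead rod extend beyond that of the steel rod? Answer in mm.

0.457 mm

ΔT = 64 K
lead: ΔL = 28×10⁻⁶ × 0.4301 m × 64 = 7.7074×10⁻⁴ m = 0.77074 mm
steel: ΔL = 11.4×10⁻⁶ × 0.4301 m × 64 = 3.1380×10⁻⁴ m = 0.31380 mm
difference = 0.77074 − 0.31380 = 0.45694 mm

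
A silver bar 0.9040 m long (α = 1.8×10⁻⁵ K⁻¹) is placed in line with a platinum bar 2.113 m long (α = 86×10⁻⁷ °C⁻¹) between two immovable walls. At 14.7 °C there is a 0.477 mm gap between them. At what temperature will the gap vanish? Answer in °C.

T = 28.5 °C

α₁L₁ = 1.6272×10⁻⁵ m/K, α₂L₂ = 1.81718×10⁻⁵ m/K → total 3.44438×10⁻⁵ m/K
ΔT = g/(α₁L₁+α₂L₂) = 4.77×10⁻⁴ / 3.44438×10⁻⁵ = 13.849 K
T = 14.7 + 13.849 = 28.549 °C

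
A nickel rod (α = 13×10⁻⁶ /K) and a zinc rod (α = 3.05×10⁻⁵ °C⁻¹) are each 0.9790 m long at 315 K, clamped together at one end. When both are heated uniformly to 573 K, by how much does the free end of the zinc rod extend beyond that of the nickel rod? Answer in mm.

ΔT = 258 K
nickel: ΔL = 13×10⁻⁶ × 0.9790 m × 258 = 3.2836×10⁻³ m = 3.2836 mm
zinc: ΔL = 3.05×10⁻⁵ × 0.9790 m × 258 = 7.7038×10⁻³ m = 7.7038 mm
difference = 7.7038 − 3.2836 = 4.4202 mm

4.42 mm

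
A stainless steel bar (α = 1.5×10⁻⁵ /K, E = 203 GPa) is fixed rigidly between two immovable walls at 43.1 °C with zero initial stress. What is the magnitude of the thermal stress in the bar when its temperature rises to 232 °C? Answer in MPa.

σ = 575 MPa

Fully constrained: the free strain ε = αΔT is blocked, so σ = Eε = EαΔT.
|ΔT| = 188.9 K
σ = 203×10⁹ × 1.5×10⁻⁵ × 188.9 = 5.75×10⁸ Pa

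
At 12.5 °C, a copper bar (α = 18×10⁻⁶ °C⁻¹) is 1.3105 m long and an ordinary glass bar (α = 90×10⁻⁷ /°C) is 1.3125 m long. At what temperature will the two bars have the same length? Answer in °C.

L₁(1 + α₁ΔT) = L₂(1 + α₂ΔT) ⇒ ΔT = (L₂ − L₁)/(α₁L₁ − α₂L₂)
L₂ − L₁ = 1.3125 − 1.3105 = 2.00×10⁻³ m
α₁L₁ − α₂L₂ = 18×10⁻⁶×1.3105 − 90×10⁻⁷×1.3125 = 1.17765×10⁻⁵ m/K
ΔT = 2.00×10⁻³ / 1.17765×10⁻⁵ = 169.830 K
T = 12.5 + 169.830 = 182.330 °C

T = 182.3 °C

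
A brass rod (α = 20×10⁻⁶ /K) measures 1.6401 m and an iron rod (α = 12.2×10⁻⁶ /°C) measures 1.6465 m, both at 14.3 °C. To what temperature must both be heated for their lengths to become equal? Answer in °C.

T = 517.7 °C

L₁(1 + α₁ΔT) = L₂(1 + α₂ΔT) ⇒ ΔT = (L₂ − L₁)/(α₁L₁ − α₂L₂)
L₂ − L₁ = 1.6465 − 1.6401 = 6.40×10⁻³ m
α₁L₁ − α₂L₂ = 20×10⁻⁶×1.6401 − 12.2×10⁻⁶×1.6465 = 1.27147×10⁻⁵ m/K
ΔT = 6.40×10⁻³ / 1.27147×10⁻⁵ = 503.354 K
T = 14.3 + 503.354 = 517.654 °C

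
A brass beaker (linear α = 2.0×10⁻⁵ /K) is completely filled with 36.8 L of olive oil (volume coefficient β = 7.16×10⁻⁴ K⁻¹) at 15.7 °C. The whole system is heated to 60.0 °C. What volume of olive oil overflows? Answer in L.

1.07 L

The beaker also expands: β_container ≈ 3α = 6.0×10⁻⁵ /K
Net overflow = V₀(β_liq − 3α_cont)ΔT
β − 3α = 7.16×10⁻⁴ − 6.0×10⁻⁵ = 6.56×10⁻⁴ /K; ΔT = 44.3 K
ΔV = 36.8 × 6.56×10⁻⁴ × 44.3 = 1.07 L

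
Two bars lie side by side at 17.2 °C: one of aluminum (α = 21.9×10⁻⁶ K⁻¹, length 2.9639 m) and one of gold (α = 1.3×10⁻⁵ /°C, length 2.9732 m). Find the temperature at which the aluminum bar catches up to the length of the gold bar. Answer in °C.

L₁(1 + α₁ΔT) = L₂(1 + α₂ΔT) ⇒ ΔT = (L₂ − L₁)/(α₁L₁ − α₂L₂)
L₂ − L₁ = 2.9732 − 2.9639 = 9.30×10⁻³ m
α₁L₁ − α₂L₂ = 21.9×10⁻⁶×2.9639 − 1.3×10⁻⁵×2.9732 = 2.625781×10⁻⁵ m/K
ΔT = 9.30×10⁻³ / 2.625781×10⁻⁵ = 354.180 K
T = 17.2 + 354.180 = 371.380 °C

T = 371.4 °C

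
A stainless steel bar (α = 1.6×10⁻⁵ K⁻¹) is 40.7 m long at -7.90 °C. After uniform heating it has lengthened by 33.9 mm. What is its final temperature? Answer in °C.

T = 44.2 °C

ΔL = αL₀ΔT ⇒ ΔT = ΔL / (αL₀)
ΔT = 33.9×10⁻³ m / (1.6×10⁻⁵ × 40.7 m) = 52.058 K
T = -7.90 + 52.058 = 44.158 °C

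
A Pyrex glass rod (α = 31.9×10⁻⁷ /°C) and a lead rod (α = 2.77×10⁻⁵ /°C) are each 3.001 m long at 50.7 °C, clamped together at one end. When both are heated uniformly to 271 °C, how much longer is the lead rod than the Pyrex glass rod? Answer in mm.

ΔT = 220.3 K
Pyrex glass: ΔL = 31.9×10⁻⁷ × 3.001 m × 220.3 = 2.1090×10⁻³ m = 2.1090 mm
lead: ΔL = 2.77×10⁻⁵ × 3.001 m × 220.3 = 1.8313×10⁻² m = 18.313 mm
difference = 18.313 − 2.1090 = 16.204 mm

16.2 mm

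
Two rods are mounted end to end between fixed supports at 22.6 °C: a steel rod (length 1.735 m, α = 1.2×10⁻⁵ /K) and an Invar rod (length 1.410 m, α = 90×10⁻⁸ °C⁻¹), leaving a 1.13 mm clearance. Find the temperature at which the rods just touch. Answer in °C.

α₁L₁ = 2.082×10⁻⁵ m/K, α₂L₂ = 1.269×10⁻⁶ m/K → total 2.2089×10⁻⁵ m/K
ΔT = g/(α₁L₁+α₂L₂) = 1.13×10⁻³ / 2.2089×10⁻⁵ = 51.157 K
T = 22.6 + 51.157 = 73.757 °C

T = 73.8 °C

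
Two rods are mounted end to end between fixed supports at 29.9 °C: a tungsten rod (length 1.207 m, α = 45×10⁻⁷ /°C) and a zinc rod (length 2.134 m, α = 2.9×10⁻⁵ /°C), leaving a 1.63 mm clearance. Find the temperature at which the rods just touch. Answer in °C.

T = 54.1 °C

α₁L₁ = 5.4315×10⁻⁶ m/K, α₂L₂ = 6.1886×10⁻⁵ m/K → total 6.73175×10⁻⁵ m/K
ΔT = g/(α₁L₁+α₂L₂) = 1.63×10⁻³ / 6.73175×10⁻⁵ = 24.214 K
T = 29.9 + 24.214 = 54.114 °C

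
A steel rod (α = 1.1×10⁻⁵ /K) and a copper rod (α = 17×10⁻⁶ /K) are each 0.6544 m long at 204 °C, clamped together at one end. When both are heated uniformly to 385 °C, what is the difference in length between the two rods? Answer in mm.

ΔT = 181 K
steel: ΔL = 1.1×10⁻⁵ × 0.6544 m × 181 = 1.3029×10⁻³ m = 1.3029 mm
copper: ΔL = 17×10⁻⁶ × 0.6544 m × 181 = 2.0136×10⁻³ m = 2.0136 mm
difference = 2.0136 − 1.3029 = 0.7107 mm

0.711 mm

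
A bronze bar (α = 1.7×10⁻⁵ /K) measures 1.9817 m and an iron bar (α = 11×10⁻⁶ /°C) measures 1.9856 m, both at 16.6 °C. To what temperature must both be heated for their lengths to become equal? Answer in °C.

L₁(1 + α₁ΔT) = L₂(1 + α₂ΔT) ⇒ ΔT = (L₂ − L₁)/(α₁L₁ − α₂L₂)
L₂ − L₁ = 1.9856 − 1.9817 = 3.90×10⁻³ m
α₁L₁ − α₂L₂ = 1.7×10⁻⁵×1.9817 − 11×10⁻⁶×1.9856 = 1.18473×10⁻⁵ m/K
ΔT = 3.90×10⁻³ / 1.18473×10⁻⁵ = 329.189 K
T = 16.6 + 329.189 = 345.789 °C

T = 345.8 °C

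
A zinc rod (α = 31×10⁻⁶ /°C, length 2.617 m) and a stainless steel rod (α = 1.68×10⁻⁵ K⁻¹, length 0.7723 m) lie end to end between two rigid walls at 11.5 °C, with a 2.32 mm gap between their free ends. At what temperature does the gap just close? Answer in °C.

Gap closes when ΔL₁ + ΔL₂ = 2.32 mm = 2.32×10⁻³ m
(α₁L₁ + α₂L₂)ΔT = g
α₁L₁ + α₂L₂ = 31×10⁻⁶×2.617 + 1.68×10⁻⁵×0.7723 = 9.410164×10⁻⁵ m/K
ΔT = 2.32×10⁻³ / 9.410164×10⁻⁵ = 24.654 K
T = 11.5 + 24.654 = 36.154 °C

T = 36.2 °C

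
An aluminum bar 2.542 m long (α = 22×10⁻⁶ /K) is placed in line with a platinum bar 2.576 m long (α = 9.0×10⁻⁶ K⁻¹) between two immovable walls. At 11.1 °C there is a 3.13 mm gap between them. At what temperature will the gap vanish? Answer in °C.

T = 50.7 °C

Gap closes when ΔL₁ + ΔL₂ = 3.13 mm = 3.13×10⁻³ m
(α₁L₁ + α₂L₂)ΔT = g
α₁L₁ + α₂L₂ = 22×10⁻⁶×2.542 + 9.0×10⁻⁶×2.576 = 7.9108×10⁻⁵ m/K
ΔT = 3.13×10⁻³ / 7.9108×10⁻⁵ = 39.566 K
T = 11.1 + 39.566 = 50.666 °C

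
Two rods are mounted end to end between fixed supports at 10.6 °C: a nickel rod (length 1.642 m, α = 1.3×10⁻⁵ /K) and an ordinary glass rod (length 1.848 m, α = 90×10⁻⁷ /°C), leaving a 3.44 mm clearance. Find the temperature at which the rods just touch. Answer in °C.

α₁L₁ = 2.1346×10⁻⁵ m/K, α₂L₂ = 1.6632×10⁻⁵ m/K → total 3.7978×10⁻⁵ m/K
ΔT = g/(α₁L₁+α₂L₂) = 3.44×10⁻³ / 3.7978×10⁻⁵ = 90.58 K
T = 10.6 + 90.58 = 101.18 °C

T = 101 °C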